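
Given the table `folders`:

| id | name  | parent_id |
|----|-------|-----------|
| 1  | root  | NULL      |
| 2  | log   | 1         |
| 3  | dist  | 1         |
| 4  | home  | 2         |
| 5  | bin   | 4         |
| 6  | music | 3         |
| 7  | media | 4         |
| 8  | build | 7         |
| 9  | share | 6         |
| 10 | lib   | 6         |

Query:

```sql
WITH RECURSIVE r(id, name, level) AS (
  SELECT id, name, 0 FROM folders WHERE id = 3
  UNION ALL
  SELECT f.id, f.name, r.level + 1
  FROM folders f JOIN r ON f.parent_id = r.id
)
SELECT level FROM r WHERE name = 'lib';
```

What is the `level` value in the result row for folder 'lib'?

2

Base: id=3 (dist) at level 0.
Iteration 1: rows with parent_id in {3} -> music (id 6, level 1).
Iteration 2: rows with parent_id in {6} -> share (id 9, level 2), lib (id 10, level 2).
Iteration 3: no rows with parent_id in {9,10}; recursion stops.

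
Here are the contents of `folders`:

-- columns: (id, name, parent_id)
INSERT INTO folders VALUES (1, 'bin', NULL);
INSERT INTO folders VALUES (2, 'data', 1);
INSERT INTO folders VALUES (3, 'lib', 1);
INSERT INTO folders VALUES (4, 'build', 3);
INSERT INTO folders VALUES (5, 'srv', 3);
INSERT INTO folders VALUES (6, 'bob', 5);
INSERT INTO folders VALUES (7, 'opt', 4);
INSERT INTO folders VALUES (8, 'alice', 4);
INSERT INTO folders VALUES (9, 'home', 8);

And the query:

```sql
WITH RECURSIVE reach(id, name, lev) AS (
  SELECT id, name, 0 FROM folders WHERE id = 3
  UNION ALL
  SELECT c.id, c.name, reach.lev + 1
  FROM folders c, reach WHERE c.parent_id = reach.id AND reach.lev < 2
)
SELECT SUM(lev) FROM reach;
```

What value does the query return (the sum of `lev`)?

Base: id=3 (lib) at lev 0.
Iteration 1: rows with parent_id in {3} -> build (id 4, lev 1), srv (id 5, lev 1).
Iteration 2: rows with parent_id in {4,5} -> bob (id 6, lev 2), opt (id 7, lev 2), alice (id 8, lev 2).
Iteration 3: lev < 2 fails for all current rows; recursion stops.
SUM(lev) = 0 + 1 + 1 + 2 + 2 + 2 = 8.

8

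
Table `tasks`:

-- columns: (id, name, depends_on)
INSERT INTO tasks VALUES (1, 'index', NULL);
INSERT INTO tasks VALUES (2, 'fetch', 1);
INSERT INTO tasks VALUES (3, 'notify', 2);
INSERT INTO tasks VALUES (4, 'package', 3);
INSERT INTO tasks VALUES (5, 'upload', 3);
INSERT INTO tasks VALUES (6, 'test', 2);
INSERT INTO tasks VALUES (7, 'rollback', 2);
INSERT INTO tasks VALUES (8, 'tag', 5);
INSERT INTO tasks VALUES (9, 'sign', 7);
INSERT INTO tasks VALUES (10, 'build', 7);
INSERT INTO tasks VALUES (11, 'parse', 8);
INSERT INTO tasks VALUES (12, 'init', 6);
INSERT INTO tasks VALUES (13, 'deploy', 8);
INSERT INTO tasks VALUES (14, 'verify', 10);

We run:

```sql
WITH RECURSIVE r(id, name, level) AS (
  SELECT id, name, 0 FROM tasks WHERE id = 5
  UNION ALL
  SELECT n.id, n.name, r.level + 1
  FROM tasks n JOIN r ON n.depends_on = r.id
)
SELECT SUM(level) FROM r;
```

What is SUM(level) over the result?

5

Base: id=5 (upload) at level 0.
Iteration 1: rows with depends_on in {5} -> tag (id 8, level 1).
Iteration 2: rows with depends_on in {8} -> parse (id 11, level 2), deploy (id 13, level 2).
Iteration 3: no rows with depends_on in {11,13}; recursion stops.
SUM(level) = 0 + 1 + 2 + 2 = 5.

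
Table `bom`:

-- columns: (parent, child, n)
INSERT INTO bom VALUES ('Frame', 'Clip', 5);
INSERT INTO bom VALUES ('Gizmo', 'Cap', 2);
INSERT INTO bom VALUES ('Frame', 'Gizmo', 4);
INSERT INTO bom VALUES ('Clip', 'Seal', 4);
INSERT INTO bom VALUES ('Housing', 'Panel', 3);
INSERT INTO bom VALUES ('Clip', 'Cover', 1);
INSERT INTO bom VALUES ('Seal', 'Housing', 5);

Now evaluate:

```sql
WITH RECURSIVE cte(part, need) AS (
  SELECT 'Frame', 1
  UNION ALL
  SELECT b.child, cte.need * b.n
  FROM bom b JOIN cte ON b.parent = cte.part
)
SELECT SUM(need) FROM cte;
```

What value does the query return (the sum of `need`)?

Base: (Frame, need=1).
Iteration 1: components of {Frame} -> Clip = 1*5 = 5, Gizmo = 1*4 = 4.
Iteration 2: components of {Clip,Gizmo} -> Cap = 4*2 = 8, Cover = 5*1 = 5, Seal = 5*4 = 20.
Iteration 3: components of {Cap,Cover,Seal} -> Housing = 20*5 = 100.
Iteration 4: components of {Housing} -> Panel = 100*3 = 300.
Iteration 5: no further components; recursion stops.
SUM(need) = 1 + 4 + 5 + 8 + 20 + 5 + 100 + 300 = 443.

443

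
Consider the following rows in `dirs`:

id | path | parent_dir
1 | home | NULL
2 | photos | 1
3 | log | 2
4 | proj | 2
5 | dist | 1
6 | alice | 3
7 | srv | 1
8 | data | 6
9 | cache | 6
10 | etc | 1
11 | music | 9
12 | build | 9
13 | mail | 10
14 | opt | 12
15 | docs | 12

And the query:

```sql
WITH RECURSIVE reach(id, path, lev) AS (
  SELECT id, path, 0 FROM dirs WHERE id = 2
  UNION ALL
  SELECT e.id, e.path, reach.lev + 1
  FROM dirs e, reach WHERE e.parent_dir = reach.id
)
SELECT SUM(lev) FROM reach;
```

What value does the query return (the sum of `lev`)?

28

Base: id=2 (photos) at lev 0.
Iteration 1: rows with parent_dir in {2} -> log (id 3, lev 1), proj (id 4, lev 1).
Iteration 2: rows with parent_dir in {3,4} -> alice (id 6, lev 2).
Iteration 3: rows with parent_dir in {6} -> data (id 8, lev 3), cache (id 9, lev 3).
Iteration 4: rows with parent_dir in {8,9} -> music (id 11, lev 4), build (id 12, lev 4).
Iteration 5: rows with parent_dir in {11,12} -> opt (id 14, lev 5), docs (id 15, lev 5).
Iteration 6: no rows with parent_dir in {14,15}; recursion stops.
SUM(lev) = 0 + 1 + 1 + 2 + 3 + 3 + 4 + 4 + 5 + 5 = 28.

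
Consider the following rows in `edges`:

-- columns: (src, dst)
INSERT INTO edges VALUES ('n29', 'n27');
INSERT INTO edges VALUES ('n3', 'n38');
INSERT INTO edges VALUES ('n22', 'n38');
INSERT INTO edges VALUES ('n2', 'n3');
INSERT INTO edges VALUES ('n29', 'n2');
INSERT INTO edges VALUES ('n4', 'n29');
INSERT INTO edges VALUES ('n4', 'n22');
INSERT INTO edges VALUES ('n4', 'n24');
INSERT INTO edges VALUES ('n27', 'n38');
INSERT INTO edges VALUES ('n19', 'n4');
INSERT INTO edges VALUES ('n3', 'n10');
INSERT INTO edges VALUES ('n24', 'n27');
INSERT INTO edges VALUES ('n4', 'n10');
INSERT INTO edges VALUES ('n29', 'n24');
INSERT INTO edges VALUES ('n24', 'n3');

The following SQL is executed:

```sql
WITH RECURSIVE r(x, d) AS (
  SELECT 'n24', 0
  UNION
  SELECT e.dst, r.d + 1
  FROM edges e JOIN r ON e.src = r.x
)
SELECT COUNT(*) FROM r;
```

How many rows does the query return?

5

Base: (n24, d=0).
Iteration 1: edges from {n24} -> (n27, d=1), (n3, d=1).
Iteration 2: edges from {n27,n3} -> (n10, d=2), (n38, d=2). [UNION drops 1 duplicate row(s)]
Iteration 3: no outgoing edges from {n10,n38}; recursion stops.
Total rows emitted: 5.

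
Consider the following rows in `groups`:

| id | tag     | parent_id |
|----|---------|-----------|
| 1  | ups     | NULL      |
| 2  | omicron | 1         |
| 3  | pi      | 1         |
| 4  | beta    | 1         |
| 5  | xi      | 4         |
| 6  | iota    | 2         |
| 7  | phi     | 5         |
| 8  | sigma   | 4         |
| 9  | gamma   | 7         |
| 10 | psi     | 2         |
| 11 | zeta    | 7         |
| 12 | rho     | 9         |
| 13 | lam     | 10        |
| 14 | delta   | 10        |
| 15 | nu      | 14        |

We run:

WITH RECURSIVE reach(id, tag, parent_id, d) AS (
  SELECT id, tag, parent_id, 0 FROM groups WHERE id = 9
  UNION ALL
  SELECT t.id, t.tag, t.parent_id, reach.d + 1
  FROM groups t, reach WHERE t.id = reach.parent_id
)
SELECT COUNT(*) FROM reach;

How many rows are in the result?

5

Base: id=9 (gamma), parent_id=7, d 0.
Iteration 1: join on id=7 -> phi (id 7, parent_id=5, d 1).
Iteration 2: join on id=5 -> xi (id 5, parent_id=4, d 2).
Iteration 3: join on id=4 -> beta (id 4, parent_id=1, d 3).
Iteration 4: join on id=1 -> ups (id 1, parent_id=NULL, d 4).
Iteration 5: parent_id is NULL; no match; recursion stops.
Total rows emitted: 5.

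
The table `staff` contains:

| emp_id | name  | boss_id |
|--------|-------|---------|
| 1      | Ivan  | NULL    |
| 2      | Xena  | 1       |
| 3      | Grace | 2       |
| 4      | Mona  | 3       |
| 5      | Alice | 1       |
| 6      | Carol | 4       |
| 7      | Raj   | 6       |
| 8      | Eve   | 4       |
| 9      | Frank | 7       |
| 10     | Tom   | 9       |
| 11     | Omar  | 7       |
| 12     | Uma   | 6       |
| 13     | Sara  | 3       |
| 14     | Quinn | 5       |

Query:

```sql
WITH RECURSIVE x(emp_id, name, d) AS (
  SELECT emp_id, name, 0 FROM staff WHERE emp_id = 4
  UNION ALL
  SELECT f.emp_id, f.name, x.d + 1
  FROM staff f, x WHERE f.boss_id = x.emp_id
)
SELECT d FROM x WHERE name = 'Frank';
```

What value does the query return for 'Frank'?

3

Base: emp_id=4 (Mona) at d 0.
Iteration 1: rows with boss_id in {4} -> Carol (id 6, d 1), Eve (id 8, d 1).
Iteration 2: rows with boss_id in {6,8} -> Raj (id 7, d 2), Uma (id 12, d 2).
Iteration 3: rows with boss_id in {7,12} -> Frank (id 9, d 3), Omar (id 11, d 3).
Iteration 4: rows with boss_id in {9,11} -> Tom (id 10, d 4).
Iteration 5: no rows with boss_id in {10}; recursion stops.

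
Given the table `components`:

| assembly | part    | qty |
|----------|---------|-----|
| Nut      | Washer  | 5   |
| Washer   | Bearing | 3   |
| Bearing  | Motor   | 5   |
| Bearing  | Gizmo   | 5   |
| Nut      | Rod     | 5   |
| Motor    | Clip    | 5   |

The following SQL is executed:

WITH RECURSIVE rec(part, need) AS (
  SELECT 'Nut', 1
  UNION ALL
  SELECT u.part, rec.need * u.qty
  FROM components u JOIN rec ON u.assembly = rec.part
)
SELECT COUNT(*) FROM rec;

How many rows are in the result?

7

Base: (Nut, need=1).
Iteration 1: components of {Nut} -> Rod = 1*5 = 5, Washer = 1*5 = 5.
Iteration 2: components of {Rod,Washer} -> Bearing = 5*3 = 15.
Iteration 3: components of {Bearing} -> Gizmo = 15*5 = 75, Motor = 15*5 = 75.
Iteration 4: components of {Gizmo,Motor} -> Clip = 75*5 = 375.
Iteration 5: no further components; recursion stops.
Total rows emitted: 7.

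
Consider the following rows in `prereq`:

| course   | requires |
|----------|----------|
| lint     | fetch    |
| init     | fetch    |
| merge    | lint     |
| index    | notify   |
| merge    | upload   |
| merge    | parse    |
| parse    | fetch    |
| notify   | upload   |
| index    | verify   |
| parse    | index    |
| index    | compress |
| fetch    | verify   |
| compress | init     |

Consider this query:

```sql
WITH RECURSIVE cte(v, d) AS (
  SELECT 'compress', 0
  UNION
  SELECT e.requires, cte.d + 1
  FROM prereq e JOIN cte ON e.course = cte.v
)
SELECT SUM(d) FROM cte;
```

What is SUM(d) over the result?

Base: (compress, d=0).
Iteration 1: edges from {compress} -> (init, d=1).
Iteration 2: edges from {init} -> (fetch, d=2).
Iteration 3: edges from {fetch} -> (verify, d=3).
Iteration 4: no outgoing edges from {verify}; recursion stops.
SUM(d) = 0 + 1 + 2 + 3 = 6.

6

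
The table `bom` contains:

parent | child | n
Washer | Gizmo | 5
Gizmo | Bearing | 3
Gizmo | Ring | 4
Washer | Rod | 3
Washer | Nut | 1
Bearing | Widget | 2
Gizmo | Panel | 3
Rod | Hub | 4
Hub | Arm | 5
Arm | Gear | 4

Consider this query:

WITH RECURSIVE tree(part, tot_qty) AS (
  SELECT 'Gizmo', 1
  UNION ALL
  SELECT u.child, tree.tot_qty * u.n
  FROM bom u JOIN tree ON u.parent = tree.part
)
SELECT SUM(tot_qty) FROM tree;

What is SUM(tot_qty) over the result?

Base: (Gizmo, tot_qty=1).
Iteration 1: components of {Gizmo} -> Bearing = 1*3 = 3, Panel = 1*3 = 3, Ring = 1*4 = 4.
Iteration 2: components of {Bearing,Panel,Ring} -> Widget = 3*2 = 6.
Iteration 3: no further components; recursion stops.
SUM(tot_qty) = 1 + 3 + 4 + 3 + 6 = 17.

17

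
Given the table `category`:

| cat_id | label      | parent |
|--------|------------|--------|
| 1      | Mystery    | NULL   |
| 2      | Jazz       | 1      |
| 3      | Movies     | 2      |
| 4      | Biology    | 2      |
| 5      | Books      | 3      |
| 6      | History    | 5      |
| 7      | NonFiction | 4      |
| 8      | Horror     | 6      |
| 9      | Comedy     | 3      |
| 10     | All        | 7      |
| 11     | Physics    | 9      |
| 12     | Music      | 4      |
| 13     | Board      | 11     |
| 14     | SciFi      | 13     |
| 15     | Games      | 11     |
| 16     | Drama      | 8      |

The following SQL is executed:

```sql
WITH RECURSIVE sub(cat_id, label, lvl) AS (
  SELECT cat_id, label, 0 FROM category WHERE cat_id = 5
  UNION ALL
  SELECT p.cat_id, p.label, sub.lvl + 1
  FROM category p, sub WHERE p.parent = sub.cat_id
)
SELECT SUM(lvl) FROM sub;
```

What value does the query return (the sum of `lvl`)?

6

Base: cat_id=5 (Books) at lvl 0.
Iteration 1: rows with parent in {5} -> History (id 6, lvl 1).
Iteration 2: rows with parent in {6} -> Horror (id 8, lvl 2).
Iteration 3: rows with parent in {8} -> Drama (id 16, lvl 3).
Iteration 4: no rows with parent in {16}; recursion stops.
SUM(lvl) = 0 + 1 + 2 + 3 = 6.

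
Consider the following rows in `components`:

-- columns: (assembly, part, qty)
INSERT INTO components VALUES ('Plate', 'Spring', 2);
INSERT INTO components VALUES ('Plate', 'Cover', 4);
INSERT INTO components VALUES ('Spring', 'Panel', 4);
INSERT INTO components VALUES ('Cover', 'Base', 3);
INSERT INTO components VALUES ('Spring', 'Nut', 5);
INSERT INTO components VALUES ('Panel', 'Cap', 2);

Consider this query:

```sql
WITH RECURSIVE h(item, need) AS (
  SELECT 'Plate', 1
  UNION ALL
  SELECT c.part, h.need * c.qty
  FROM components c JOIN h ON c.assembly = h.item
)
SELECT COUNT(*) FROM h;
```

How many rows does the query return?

Base: (Plate, need=1).
Iteration 1: components of {Plate} -> Cover = 1*4 = 4, Spring = 1*2 = 2.
Iteration 2: components of {Cover,Spring} -> Base = 4*3 = 12, Nut = 2*5 = 10, Panel = 2*4 = 8.
Iteration 3: components of {Base,Nut,Panel} -> Cap = 8*2 = 16.
Iteration 4: no further components; recursion stops.
Total rows emitted: 7.

7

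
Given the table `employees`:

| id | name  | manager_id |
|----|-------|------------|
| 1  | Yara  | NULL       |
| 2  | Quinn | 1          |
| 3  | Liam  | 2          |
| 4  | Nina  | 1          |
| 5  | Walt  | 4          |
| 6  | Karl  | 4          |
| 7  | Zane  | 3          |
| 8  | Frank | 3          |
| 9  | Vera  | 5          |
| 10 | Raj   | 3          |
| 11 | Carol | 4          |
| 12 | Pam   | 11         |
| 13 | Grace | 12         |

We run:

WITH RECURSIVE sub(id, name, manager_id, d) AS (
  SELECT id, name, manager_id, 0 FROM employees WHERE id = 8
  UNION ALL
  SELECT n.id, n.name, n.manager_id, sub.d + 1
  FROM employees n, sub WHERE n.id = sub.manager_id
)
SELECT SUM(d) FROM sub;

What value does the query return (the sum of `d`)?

6

Base: id=8 (Frank), manager_id=3, d 0.
Iteration 1: join on id=3 -> Liam (id 3, manager_id=2, d 1).
Iteration 2: join on id=2 -> Quinn (id 2, manager_id=1, d 2).
Iteration 3: join on id=1 -> Yara (id 1, manager_id=NULL, d 3).
Iteration 4: manager_id is NULL; no match; recursion stops.
SUM(d) = 0 + 1 + 2 + 3 = 6.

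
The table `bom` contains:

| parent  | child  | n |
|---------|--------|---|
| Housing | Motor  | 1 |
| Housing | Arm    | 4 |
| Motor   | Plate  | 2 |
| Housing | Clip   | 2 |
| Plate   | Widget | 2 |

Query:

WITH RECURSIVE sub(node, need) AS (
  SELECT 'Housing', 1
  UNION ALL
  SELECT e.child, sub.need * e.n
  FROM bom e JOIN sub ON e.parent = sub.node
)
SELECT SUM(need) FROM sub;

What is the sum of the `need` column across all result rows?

Base: (Housing, need=1).
Iteration 1: components of {Housing} -> Arm = 1*4 = 4, Clip = 1*2 = 2, Motor = 1*1 = 1.
Iteration 2: components of {Arm,Clip,Motor} -> Plate = 1*2 = 2.
Iteration 3: components of {Plate} -> Widget = 2*2 = 4.
Iteration 4: no further components; recursion stops.
SUM(need) = 1 + 1 + 4 + 2 + 2 + 4 = 14.

14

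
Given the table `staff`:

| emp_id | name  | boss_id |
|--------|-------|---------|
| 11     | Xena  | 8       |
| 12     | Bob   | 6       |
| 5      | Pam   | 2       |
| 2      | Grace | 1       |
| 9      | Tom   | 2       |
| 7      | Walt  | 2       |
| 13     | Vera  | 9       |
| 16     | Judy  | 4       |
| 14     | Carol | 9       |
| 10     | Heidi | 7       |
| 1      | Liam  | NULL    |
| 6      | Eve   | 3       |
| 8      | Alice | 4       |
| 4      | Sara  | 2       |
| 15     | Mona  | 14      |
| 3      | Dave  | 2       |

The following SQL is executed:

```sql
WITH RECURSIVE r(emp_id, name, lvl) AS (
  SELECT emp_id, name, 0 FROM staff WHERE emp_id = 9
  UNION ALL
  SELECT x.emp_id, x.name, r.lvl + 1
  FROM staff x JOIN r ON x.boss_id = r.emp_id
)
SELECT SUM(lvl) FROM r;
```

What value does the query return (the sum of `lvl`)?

Base: emp_id=9 (Tom) at lvl 0.
Iteration 1: rows with boss_id in {9} -> Vera (id 13, lvl 1), Carol (id 14, lvl 1).
Iteration 2: rows with boss_id in {13,14} -> Mona (id 15, lvl 2).
Iteration 3: no rows with boss_id in {15}; recursion stops.
SUM(lvl) = 0 + 1 + 1 + 2 = 4.

4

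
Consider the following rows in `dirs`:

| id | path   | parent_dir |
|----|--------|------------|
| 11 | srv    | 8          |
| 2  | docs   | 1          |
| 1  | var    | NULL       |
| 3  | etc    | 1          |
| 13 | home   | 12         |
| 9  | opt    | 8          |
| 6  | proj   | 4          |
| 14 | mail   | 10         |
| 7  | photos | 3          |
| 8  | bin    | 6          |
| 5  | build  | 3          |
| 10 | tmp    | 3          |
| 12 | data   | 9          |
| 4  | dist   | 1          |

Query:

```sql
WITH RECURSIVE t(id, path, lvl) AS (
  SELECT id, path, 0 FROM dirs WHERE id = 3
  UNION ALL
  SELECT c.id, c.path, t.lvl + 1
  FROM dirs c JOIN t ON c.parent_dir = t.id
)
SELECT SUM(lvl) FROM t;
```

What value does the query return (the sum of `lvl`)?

Base: id=3 (etc) at lvl 0.
Iteration 1: rows with parent_dir in {3} -> build (id 5, lvl 1), photos (id 7, lvl 1), tmp (id 10, lvl 1).
Iteration 2: rows with parent_dir in {5,7,10} -> mail (id 14, lvl 2).
Iteration 3: no rows with parent_dir in {14}; recursion stops.
SUM(lvl) = 0 + 1 + 1 + 1 + 2 = 5.

5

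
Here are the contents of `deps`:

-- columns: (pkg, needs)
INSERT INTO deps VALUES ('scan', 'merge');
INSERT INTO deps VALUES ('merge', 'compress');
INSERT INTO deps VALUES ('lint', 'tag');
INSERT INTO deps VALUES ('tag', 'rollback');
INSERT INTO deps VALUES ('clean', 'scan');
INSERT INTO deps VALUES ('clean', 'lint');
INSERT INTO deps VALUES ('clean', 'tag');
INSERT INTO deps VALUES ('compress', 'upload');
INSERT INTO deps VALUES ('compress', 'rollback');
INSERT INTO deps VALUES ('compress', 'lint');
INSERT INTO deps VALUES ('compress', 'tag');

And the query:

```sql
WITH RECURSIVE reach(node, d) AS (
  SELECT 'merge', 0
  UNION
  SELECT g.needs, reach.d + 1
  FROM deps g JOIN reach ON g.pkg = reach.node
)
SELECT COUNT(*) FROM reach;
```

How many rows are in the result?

9

Base: (merge, d=0).
Iteration 1: edges from {merge} -> (compress, d=1).
Iteration 2: edges from {compress} -> (lint, d=2), (rollback, d=2), (tag, d=2), (upload, d=2).
Iteration 3: edges from {lint,rollback,tag,upload} -> (rollback, d=3), (tag, d=3).
Iteration 4: edges from {rollback,tag} -> (rollback, d=4).
Iteration 5: no outgoing edges from {rollback}; recursion stops.
Total rows emitted: 9.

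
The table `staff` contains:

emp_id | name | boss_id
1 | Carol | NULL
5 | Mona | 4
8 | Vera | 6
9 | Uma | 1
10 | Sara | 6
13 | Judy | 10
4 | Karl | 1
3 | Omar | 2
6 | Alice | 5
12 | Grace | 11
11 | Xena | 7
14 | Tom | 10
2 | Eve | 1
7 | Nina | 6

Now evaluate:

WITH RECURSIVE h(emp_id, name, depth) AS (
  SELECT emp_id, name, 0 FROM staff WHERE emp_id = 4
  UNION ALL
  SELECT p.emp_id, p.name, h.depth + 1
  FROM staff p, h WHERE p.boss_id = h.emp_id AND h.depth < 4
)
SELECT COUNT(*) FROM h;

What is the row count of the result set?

9

Base: emp_id=4 (Karl) at depth 0.
Iteration 1: rows with boss_id in {4} -> Mona (id 5, depth 1).
Iteration 2: rows with boss_id in {5} -> Alice (id 6, depth 2).
Iteration 3: rows with boss_id in {6} -> Nina (id 7, depth 3), Vera (id 8, depth 3), Sara (id 10, depth 3).
Iteration 4: rows with boss_id in {7,8,10} -> Xena (id 11, depth 4), Judy (id 13, depth 4), Tom (id 14, depth 4).
Iteration 5: depth < 4 fails for all current rows; recursion stops.
Total rows emitted: 9.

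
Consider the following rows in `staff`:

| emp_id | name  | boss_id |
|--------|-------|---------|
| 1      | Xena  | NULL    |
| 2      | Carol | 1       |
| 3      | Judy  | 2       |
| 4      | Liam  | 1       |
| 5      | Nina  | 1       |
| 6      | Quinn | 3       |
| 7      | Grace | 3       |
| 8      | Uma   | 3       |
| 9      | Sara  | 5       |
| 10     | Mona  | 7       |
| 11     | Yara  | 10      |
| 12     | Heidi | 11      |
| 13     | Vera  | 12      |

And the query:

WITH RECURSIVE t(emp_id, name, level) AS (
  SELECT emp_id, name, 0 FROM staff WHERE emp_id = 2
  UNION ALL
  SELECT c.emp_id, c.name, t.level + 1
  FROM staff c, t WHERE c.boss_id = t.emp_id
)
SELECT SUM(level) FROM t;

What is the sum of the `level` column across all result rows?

Base: emp_id=2 (Carol) at level 0.
Iteration 1: rows with boss_id in {2} -> Judy (id 3, level 1).
Iteration 2: rows with boss_id in {3} -> Quinn (id 6, level 2), Grace (id 7, level 2), Uma (id 8, level 2).
Iteration 3: rows with boss_id in {6,7,8} -> Mona (id 10, level 3).
Iteration 4: rows with boss_id in {10} -> Yara (id 11, level 4).
Iteration 5: rows with boss_id in {11} -> Heidi (id 12, level 5).
Iteration 6: rows with boss_id in {12} -> Vera (id 13, level 6).
Iteration 7: no rows with boss_id in {13}; recursion stops.
SUM(level) = 0 + 1 + 2 + 2 + 2 + 3 + 4 + 5 + 6 = 25.

25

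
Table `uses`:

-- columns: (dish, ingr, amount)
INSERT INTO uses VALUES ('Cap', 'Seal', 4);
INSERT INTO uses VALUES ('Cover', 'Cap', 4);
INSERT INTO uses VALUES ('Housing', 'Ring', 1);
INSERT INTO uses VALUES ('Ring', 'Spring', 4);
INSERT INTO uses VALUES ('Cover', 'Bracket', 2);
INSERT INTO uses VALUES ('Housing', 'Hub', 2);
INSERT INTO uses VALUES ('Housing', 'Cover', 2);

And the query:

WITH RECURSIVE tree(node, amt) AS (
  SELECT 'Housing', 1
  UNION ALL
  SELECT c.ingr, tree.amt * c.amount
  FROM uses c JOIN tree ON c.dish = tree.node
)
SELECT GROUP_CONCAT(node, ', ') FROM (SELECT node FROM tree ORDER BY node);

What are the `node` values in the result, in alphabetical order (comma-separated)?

Base: (Housing, amt=1).
Iteration 1: components of {Housing} -> Cover = 1*2 = 2, Hub = 1*2 = 2, Ring = 1*1 = 1.
Iteration 2: components of {Cover,Hub,Ring} -> Bracket = 2*2 = 4, Cap = 2*4 = 8, Spring = 1*4 = 4.
Iteration 3: components of {Bracket,Cap,Spring} -> Seal = 8*4 = 32.
Iteration 4: no further components; recursion stops.

Bracket, Cap, Cover, Housing, Hub, Ring, Seal, Spring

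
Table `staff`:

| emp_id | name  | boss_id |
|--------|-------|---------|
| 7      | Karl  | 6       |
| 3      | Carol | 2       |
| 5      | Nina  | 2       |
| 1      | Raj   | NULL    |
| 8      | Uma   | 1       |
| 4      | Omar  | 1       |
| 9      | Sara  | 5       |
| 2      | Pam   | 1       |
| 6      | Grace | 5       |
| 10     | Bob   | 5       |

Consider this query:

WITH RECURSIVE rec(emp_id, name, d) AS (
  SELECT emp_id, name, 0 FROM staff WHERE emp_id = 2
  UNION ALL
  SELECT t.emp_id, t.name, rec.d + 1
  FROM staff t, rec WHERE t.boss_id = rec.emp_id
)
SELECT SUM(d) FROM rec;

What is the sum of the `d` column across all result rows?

Base: emp_id=2 (Pam) at d 0.
Iteration 1: rows with boss_id in {2} -> Carol (id 3, d 1), Nina (id 5, d 1).
Iteration 2: rows with boss_id in {3,5} -> Grace (id 6, d 2), Sara (id 9, d 2), Bob (id 10, d 2).
Iteration 3: rows with boss_id in {6,9,10} -> Karl (id 7, d 3).
Iteration 4: no rows with boss_id in {7}; recursion stops.
SUM(d) = 0 + 1 + 1 + 2 + 2 + 2 + 3 = 11.

11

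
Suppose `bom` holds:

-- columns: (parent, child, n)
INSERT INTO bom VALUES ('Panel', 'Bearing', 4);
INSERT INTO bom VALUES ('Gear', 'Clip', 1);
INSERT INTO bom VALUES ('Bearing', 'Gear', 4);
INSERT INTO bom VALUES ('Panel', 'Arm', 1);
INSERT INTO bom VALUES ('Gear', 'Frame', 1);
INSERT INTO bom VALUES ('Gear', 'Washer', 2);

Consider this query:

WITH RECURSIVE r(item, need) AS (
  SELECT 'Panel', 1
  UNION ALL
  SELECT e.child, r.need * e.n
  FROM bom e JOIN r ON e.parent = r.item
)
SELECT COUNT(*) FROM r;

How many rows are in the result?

Base: (Panel, need=1).
Iteration 1: components of {Panel} -> Arm = 1*1 = 1, Bearing = 1*4 = 4.
Iteration 2: components of {Arm,Bearing} -> Gear = 4*4 = 16.
Iteration 3: components of {Gear} -> Clip = 16*1 = 16, Frame = 16*1 = 16, Washer = 16*2 = 32.
Iteration 4: no further components; recursion stops.
Total rows emitted: 7.

7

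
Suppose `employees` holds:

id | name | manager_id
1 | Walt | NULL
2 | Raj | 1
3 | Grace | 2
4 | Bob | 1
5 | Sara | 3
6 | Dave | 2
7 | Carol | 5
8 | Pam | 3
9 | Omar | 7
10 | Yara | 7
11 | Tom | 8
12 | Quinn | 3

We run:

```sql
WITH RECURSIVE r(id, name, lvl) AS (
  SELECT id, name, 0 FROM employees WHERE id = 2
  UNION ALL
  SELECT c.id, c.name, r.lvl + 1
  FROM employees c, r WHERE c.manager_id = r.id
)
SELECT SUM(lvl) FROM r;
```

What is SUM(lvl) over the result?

22

Base: id=2 (Raj) at lvl 0.
Iteration 1: rows with manager_id in {2} -> Grace (id 3, lvl 1), Dave (id 6, lvl 1).
Iteration 2: rows with manager_id in {3,6} -> Sara (id 5, lvl 2), Pam (id 8, lvl 2), Quinn (id 12, lvl 2).
Iteration 3: rows with manager_id in {5,8,12} -> Carol (id 7, lvl 3), Tom (id 11, lvl 3).
Iteration 4: rows with manager_id in {7,11} -> Omar (id 9, lvl 4), Yara (id 10, lvl 4).
Iteration 5: no rows with manager_id in {9,10}; recursion stops.
SUM(lvl) = 0 + 1 + 1 + 2 + 2 + 2 + 3 + 3 + 4 + 4 = 22.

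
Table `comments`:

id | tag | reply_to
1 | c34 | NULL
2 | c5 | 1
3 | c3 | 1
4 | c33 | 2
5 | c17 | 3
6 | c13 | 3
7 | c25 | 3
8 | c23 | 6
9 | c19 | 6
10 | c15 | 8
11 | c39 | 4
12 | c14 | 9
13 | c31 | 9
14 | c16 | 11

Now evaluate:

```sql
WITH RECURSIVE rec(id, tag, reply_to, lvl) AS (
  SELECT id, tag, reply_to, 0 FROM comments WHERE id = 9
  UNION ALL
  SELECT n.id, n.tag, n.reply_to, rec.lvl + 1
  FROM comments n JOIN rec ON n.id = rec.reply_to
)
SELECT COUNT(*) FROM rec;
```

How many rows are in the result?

4

Base: id=9 (c19), reply_to=6, lvl 0.
Iteration 1: join on id=6 -> c13 (id 6, reply_to=3, lvl 1).
Iteration 2: join on id=3 -> c3 (id 3, reply_to=1, lvl 2).
Iteration 3: join on id=1 -> c34 (id 1, reply_to=NULL, lvl 3).
Iteration 4: reply_to is NULL; no match; recursion stops.
Total rows emitted: 4.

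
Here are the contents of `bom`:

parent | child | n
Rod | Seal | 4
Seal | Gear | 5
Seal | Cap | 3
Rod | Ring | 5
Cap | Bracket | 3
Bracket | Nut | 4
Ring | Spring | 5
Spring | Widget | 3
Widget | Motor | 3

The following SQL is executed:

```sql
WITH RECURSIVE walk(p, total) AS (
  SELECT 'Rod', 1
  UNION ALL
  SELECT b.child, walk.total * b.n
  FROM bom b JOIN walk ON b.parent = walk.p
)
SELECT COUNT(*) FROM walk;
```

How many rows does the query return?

Base: (Rod, total=1).
Iteration 1: components of {Rod} -> Ring = 1*5 = 5, Seal = 1*4 = 4.
Iteration 2: components of {Ring,Seal} -> Cap = 4*3 = 12, Gear = 4*5 = 20, Spring = 5*5 = 25.
Iteration 3: components of {Cap,Gear,Spring} -> Bracket = 12*3 = 36, Widget = 25*3 = 75.
Iteration 4: components of {Bracket,Widget} -> Motor = 75*3 = 225, Nut = 36*4 = 144.
Iteration 5: no further components; recursion stops.
Total rows emitted: 10.

10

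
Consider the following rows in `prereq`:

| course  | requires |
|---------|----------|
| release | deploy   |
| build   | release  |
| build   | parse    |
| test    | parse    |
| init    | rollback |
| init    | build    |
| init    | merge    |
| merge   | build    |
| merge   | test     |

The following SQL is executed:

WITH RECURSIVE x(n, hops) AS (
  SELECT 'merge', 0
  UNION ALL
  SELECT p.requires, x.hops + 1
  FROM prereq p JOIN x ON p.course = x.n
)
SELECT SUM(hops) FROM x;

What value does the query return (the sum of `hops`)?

Base: (merge, hops=0).
Iteration 1: edges from {merge} -> (build, hops=1), (test, hops=1).
Iteration 2: edges from {build,test} -> (parse, hops=2) x2, (release, hops=2). [UNION ALL keeps all 3 new rows, including repeats]
Iteration 3: edges from {parse,release} -> (deploy, hops=3).
Iteration 4: no outgoing edges from {deploy}; recursion stops.
SUM(hops) = 0 + 1 + 1 + 2 + 2 + 2 + 3 = 11.

11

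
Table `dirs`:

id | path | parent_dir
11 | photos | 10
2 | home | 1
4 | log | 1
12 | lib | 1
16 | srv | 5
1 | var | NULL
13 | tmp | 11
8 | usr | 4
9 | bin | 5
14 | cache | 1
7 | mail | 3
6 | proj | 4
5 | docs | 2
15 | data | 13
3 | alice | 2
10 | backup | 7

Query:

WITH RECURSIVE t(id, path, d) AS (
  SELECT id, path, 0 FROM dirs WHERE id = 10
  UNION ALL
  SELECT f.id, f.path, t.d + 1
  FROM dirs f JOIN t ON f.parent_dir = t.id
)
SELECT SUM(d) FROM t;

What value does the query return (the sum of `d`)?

Base: id=10 (backup) at d 0.
Iteration 1: rows with parent_dir in {10} -> photos (id 11, d 1).
Iteration 2: rows with parent_dir in {11} -> tmp (id 13, d 2).
Iteration 3: rows with parent_dir in {13} -> data (id 15, d 3).
Iteration 4: no rows with parent_dir in {15}; recursion stops.
SUM(d) = 0 + 1 + 2 + 3 = 6.

6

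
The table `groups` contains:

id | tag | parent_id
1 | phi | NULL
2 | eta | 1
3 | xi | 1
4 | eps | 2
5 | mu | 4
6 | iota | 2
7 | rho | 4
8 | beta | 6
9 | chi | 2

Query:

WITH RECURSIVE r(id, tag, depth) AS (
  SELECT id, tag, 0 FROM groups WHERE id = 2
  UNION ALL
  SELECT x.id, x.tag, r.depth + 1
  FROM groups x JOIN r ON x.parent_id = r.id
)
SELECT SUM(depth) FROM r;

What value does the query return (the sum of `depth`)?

9

Base: id=2 (eta) at depth 0.
Iteration 1: rows with parent_id in {2} -> eps (id 4, depth 1), iota (id 6, depth 1), chi (id 9, depth 1).
Iteration 2: rows with parent_id in {4,6,9} -> mu (id 5, depth 2), rho (id 7, depth 2), beta (id 8, depth 2).
Iteration 3: no rows with parent_id in {5,7,8}; recursion stops.
SUM(depth) = 0 + 1 + 1 + 1 + 2 + 2 + 2 = 9.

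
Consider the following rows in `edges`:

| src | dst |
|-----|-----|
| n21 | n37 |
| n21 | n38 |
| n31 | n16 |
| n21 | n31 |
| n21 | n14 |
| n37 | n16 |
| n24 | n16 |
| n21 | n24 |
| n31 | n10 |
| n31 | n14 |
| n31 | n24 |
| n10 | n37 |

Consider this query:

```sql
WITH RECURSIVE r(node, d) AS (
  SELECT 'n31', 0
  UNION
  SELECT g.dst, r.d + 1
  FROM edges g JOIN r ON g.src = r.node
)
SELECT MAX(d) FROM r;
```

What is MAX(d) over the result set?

3

Base: (n31, d=0).
Iteration 1: edges from {n31} -> (n10, d=1), (n14, d=1), (n16, d=1), (n24, d=1).
Iteration 2: edges from {n10,n14,n16,n24} -> (n16, d=2), (n37, d=2).
Iteration 3: edges from {n16,n37} -> (n16, d=3).
Iteration 4: no outgoing edges from {n16}; recursion stops.
d values: 0, 1, 1, 1, 1, 2, 2, 3; the maximum is 3.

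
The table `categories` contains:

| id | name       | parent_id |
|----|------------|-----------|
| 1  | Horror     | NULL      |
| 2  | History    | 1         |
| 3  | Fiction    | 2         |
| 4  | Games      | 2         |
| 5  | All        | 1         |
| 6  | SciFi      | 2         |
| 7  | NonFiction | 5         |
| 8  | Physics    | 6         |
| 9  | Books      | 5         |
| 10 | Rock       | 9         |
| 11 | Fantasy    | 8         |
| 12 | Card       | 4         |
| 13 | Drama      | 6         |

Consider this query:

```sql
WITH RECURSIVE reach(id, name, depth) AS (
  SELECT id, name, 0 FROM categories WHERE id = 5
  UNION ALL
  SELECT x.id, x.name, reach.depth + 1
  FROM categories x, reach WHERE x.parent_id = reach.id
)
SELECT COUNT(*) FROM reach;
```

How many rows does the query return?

Base: id=5 (All) at depth 0.
Iteration 1: rows with parent_id in {5} -> NonFiction (id 7, depth 1), Books (id 9, depth 1).
Iteration 2: rows with parent_id in {7,9} -> Rock (id 10, depth 2).
Iteration 3: no rows with parent_id in {10}; recursion stops.
Total rows emitted: 4.

4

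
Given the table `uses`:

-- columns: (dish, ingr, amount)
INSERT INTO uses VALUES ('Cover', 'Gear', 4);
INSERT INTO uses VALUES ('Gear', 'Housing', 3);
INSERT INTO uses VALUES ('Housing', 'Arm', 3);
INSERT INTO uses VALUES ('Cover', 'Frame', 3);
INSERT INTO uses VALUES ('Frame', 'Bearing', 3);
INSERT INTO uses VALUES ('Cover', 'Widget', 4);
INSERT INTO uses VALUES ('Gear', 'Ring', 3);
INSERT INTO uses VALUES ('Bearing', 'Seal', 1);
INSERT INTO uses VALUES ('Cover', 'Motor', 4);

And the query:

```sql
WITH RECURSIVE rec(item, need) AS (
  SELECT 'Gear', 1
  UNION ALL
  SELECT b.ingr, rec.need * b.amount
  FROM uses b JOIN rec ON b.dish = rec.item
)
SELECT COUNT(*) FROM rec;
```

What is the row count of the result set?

4

Base: (Gear, need=1).
Iteration 1: components of {Gear} -> Housing = 1*3 = 3, Ring = 1*3 = 3.
Iteration 2: components of {Housing,Ring} -> Arm = 3*3 = 9.
Iteration 3: no further components; recursion stops.
Total rows emitted: 4.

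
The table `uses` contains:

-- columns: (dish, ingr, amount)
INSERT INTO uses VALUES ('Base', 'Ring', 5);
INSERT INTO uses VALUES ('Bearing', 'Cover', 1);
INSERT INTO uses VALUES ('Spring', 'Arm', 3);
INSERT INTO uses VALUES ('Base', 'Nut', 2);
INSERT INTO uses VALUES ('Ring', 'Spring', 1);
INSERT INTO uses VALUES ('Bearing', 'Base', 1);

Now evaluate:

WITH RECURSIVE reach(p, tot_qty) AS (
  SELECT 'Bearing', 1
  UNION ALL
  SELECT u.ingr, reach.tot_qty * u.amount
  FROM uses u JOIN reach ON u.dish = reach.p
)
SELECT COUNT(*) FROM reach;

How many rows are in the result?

Base: (Bearing, tot_qty=1).
Iteration 1: components of {Bearing} -> Base = 1*1 = 1, Cover = 1*1 = 1.
Iteration 2: components of {Base,Cover} -> Nut = 1*2 = 2, Ring = 1*5 = 5.
Iteration 3: components of {Nut,Ring} -> Spring = 5*1 = 5.
Iteration 4: components of {Spring} -> Arm = 5*3 = 15.
Iteration 5: no further components; recursion stops.
Total rows emitted: 7.

7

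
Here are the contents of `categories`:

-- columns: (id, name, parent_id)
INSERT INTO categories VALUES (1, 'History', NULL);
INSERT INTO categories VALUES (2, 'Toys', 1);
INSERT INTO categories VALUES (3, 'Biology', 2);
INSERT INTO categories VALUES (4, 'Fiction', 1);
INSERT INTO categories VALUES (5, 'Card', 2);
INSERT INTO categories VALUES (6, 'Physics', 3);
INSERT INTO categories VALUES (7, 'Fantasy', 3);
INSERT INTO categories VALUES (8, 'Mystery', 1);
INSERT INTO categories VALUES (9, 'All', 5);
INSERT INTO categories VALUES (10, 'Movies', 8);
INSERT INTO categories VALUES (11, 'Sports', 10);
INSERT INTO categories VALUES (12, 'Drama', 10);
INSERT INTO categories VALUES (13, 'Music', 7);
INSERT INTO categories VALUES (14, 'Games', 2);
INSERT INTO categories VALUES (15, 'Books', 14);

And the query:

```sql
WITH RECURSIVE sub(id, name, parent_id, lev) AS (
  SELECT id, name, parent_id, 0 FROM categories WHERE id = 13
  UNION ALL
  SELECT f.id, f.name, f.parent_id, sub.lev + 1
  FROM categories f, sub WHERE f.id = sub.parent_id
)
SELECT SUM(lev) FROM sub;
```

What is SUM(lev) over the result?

Base: id=13 (Music), parent_id=7, lev 0.
Iteration 1: join on id=7 -> Fantasy (id 7, parent_id=3, lev 1).
Iteration 2: join on id=3 -> Biology (id 3, parent_id=2, lev 2).
Iteration 3: join on id=2 -> Toys (id 2, parent_id=1, lev 3).
Iteration 4: join on id=1 -> History (id 1, parent_id=NULL, lev 4).
Iteration 5: parent_id is NULL; no match; recursion stops.
SUM(lev) = 0 + 1 + 2 + 3 + 4 = 10.

10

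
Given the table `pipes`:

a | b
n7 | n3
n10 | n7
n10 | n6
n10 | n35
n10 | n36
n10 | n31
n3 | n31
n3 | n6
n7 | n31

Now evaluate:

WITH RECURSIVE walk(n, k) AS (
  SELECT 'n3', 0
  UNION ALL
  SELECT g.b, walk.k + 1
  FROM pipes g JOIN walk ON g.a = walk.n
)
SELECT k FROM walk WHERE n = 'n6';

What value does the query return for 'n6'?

Base: (n3, k=0).
Iteration 1: edges from {n3} -> (n31, k=1), (n6, k=1).
Iteration 2: no outgoing edges from {n31,n6}; recursion stops.

1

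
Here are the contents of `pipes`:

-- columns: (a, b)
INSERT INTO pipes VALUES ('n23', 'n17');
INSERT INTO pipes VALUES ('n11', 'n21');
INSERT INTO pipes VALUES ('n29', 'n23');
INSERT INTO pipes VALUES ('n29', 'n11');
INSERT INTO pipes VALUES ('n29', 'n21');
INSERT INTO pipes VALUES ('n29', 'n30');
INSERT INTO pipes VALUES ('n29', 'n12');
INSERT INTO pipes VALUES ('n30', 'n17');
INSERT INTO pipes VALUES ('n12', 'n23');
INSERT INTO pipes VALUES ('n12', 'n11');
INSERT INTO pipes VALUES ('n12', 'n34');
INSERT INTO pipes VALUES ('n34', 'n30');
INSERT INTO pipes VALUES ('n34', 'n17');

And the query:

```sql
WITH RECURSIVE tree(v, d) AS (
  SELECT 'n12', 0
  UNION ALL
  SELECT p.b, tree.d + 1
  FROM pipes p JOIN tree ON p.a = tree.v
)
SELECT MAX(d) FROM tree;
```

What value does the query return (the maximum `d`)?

Base: (n12, d=0).
Iteration 1: edges from {n12} -> (n11, d=1), (n23, d=1), (n34, d=1).
Iteration 2: edges from {n11,n23,n34} -> (n17, d=2) x2, (n21, d=2), (n30, d=2). [UNION ALL keeps all 4 new rows, including repeats]
Iteration 3: edges from {n17,n21,n30} -> (n17, d=3).
Iteration 4: no outgoing edges from {n17}; recursion stops.
d values: 0, 1, 1, 1, 2, 2, 2, 2, 3; the maximum is 3.

3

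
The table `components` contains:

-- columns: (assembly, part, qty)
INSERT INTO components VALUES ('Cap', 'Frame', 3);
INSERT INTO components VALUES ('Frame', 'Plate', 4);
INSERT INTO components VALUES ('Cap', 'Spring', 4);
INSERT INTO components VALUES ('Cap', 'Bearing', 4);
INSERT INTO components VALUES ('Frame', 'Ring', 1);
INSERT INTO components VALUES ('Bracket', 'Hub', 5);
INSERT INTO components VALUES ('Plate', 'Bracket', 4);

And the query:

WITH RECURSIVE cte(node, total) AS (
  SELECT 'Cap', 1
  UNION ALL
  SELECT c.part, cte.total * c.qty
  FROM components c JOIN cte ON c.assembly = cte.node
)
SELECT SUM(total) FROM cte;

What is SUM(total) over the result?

315

Base: (Cap, total=1).
Iteration 1: components of {Cap} -> Bearing = 1*4 = 4, Frame = 1*3 = 3, Spring = 1*4 = 4.
Iteration 2: components of {Bearing,Frame,Spring} -> Plate = 3*4 = 12, Ring = 3*1 = 3.
Iteration 3: components of {Plate,Ring} -> Bracket = 12*4 = 48.
Iteration 4: components of {Bracket} -> Hub = 48*5 = 240.
Iteration 5: no further components; recursion stops.
SUM(total) = 1 + 3 + 4 + 4 + 12 + 3 + 48 + 240 = 315.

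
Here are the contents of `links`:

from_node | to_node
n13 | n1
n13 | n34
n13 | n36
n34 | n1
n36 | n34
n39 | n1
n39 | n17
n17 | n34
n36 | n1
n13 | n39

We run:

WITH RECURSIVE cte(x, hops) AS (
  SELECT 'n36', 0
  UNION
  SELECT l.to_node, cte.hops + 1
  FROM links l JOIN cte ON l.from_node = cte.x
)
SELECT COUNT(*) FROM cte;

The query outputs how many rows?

Base: (n36, hops=0).
Iteration 1: edges from {n36} -> (n1, hops=1), (n34, hops=1).
Iteration 2: edges from {n1,n34} -> (n1, hops=2).
Iteration 3: no outgoing edges from {n1}; recursion stops.
Total rows emitted: 4.

4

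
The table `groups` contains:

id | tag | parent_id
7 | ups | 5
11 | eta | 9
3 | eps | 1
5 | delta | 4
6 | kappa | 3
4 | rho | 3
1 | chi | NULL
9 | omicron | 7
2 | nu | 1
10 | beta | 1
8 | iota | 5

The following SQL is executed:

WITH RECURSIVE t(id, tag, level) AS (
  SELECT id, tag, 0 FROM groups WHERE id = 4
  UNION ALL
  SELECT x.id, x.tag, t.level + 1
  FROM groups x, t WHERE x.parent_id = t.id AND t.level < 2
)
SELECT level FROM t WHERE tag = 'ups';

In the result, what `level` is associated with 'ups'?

Base: id=4 (rho) at level 0.
Iteration 1: rows with parent_id in {4} -> delta (id 5, level 1).
Iteration 2: rows with parent_id in {5} -> ups (id 7, level 2), iota (id 8, level 2).
Iteration 3: level < 2 fails for all current rows; recursion stops.

2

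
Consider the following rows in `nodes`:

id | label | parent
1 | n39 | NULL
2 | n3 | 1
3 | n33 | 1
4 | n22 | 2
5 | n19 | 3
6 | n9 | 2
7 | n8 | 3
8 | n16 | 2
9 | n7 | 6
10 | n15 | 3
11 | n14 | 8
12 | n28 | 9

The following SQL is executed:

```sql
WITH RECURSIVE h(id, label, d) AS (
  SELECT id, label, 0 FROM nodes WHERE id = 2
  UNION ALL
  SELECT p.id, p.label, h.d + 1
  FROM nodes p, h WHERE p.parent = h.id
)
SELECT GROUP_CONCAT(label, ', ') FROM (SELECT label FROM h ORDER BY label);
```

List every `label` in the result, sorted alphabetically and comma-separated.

n14, n16, n22, n28, n3, n7, n9

Base: id=2 (n3) at d 0.
Iteration 1: rows with parent in {2} -> n22 (id 4, d 1), n9 (id 6, d 1), n16 (id 8, d 1).
Iteration 2: rows with parent in {4,6,8} -> n7 (id 9, d 2), n14 (id 11, d 2).
Iteration 3: rows with parent in {9,11} -> n28 (id 12, d 3).
Iteration 4: no rows with parent in {12}; recursion stops.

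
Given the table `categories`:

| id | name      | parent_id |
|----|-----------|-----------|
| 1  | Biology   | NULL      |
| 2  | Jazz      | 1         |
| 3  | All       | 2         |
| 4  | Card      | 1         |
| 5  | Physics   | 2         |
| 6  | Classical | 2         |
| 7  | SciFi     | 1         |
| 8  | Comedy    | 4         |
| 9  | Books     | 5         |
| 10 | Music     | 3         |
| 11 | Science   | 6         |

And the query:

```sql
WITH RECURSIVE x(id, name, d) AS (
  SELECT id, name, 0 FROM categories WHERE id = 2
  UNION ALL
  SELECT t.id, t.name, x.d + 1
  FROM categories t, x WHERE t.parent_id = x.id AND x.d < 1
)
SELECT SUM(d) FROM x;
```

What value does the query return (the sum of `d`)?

Base: id=2 (Jazz) at d 0.
Iteration 1: rows with parent_id in {2} -> All (id 3, d 1), Physics (id 5, d 1), Classical (id 6, d 1).
Iteration 2: d < 1 fails for all current rows; recursion stops.
SUM(d) = 0 + 1 + 1 + 1 = 3.

3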